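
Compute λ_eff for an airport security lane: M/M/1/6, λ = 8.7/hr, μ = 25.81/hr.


ρ = 0.3371; P_K = (1−ρ)ρ^6/(1−ρ^7) = 0.0009729
λ_eff = λ(1 − P_K) = 8.7·(1 − 0.0009729) = 8.7·0.999027 = 8.6915 /hr

Final: 8.6915 /hr


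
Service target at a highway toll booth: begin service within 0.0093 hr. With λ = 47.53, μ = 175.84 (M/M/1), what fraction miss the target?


ρ = 47.53/175.84 = 0.2703
P(Wq > t) = ρ·e^{−(μ−λ)t} = 0.2703·e^{−1.1933}
= 0.2703·0.303224 = 0.081962

Final: 0.081962


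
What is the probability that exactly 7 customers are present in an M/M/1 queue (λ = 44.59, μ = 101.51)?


ρ = 44.59/101.51 = 0.4393
P_n = (1−ρ)·ρ^n = (1 − 0.4393)·0.4393^7 = 0.5607·0.003156 = 0.001770

Final: 0.001770


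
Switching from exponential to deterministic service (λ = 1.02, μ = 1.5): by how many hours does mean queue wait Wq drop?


ρ = 1.02/1.5 = 0.6800
Wq(M/M/1) = ρ/(μ−λ) = 0.6800/0.4800 = 1.41667 hr
Wq(M/D/1) = ρ/(2(μ−λ)) = 0.70833 hr
Savings = 1.41667 − 0.70833 = 0.70833 hr

Final: 0.70833 hr


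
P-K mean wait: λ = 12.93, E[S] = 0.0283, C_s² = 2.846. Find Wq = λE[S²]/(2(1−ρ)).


ρ = λ·E[S] = 12.93·0.0283 = 0.3659
E[S²] = E[S]²(1+C_s²) = 0.0283²·(1+2.846) = 0.003080
Wq = λ·E[S²]/(2(1−ρ)) = 12.93·0.003080/(2·0.6341) = 0.03141 hr

Final: 0.03141 hr


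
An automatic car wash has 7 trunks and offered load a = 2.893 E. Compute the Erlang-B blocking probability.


B(c,a) = (a^c/c!) / Σ_{k=0}^{c} a^k/k!
a^7/7! = 0.336518
Σ terms (k=0..7): 1.00000 + 2.89300 + 4.18472 + 4.03547 + 2.91865 + 1.68873 + 0.81425 + 0.33652 = 17.871349
B = 0.336518/17.871349 = 0.018830

Final: 0.018830


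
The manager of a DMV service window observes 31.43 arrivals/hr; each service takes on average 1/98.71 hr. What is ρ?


ρ = λ/μ = 31.43/98.71 = 0.3184

Final: 0.3184


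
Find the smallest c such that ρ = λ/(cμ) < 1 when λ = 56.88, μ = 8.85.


Stability requires cμ > λ ⇔ c > λ/μ.
λ/μ = 56.88/8.85 = 6.4271
Minimum integer c = ⌊6.4271⌋ + 1 = 7
Check: 7·8.85 = 61.95 > 56.88, while 6·8.85 = 53.10 ≤ 56.88

Final: 7 servers


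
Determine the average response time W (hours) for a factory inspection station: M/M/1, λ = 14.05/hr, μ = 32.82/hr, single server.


W = 1/(μ−λ) = 1/(32.82 − 14.05) = 1/18.77 = 0.05328 hr

Final: 0.05328 hr


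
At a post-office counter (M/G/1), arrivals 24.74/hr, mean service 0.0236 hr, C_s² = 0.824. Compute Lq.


ρ = λ·E[S] = 24.74·0.0236 = 0.5839
Lq = ρ²(1+C_s²)/(2(1−ρ)) = 0.3409·(1+0.824)/(2·0.4161)
= 0.3409·1.8240/0.8323 = 0.74711

Final: 0.74711


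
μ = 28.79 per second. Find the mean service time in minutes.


Mean service time = 1/μ = 1/28.79 second = 0.03473 second
In minutes: 0.03473 × 0.0166667 = 0.0005789 min

Final: 0.0005789 min


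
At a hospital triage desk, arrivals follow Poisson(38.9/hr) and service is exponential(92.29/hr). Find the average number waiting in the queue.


ρ = 38.9/92.29 = 0.4215
Lq = ρ²/(1−ρ) = 0.1777/0.5785 = 0.3071

Final: 0.3071


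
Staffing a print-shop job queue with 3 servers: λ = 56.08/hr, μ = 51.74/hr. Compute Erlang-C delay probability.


a = λ/μ = 1.0839; ρ = a/3 = 0.3613
P₀ = 0.332939 (from M/M/c formula)
C(c,a) = [a^c/(c!(1−ρ))]·P₀ = [1.27334/(6·0.6387)]·0.332939
= 0.33227·0.332939 = 0.110626

Final: 0.110626


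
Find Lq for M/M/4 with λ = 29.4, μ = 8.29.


a = λ/μ = 3.5464; ρ = a/4 = 0.8866
P₀ = 0.013089
Lq = P₀·a^c·ρ / (c!·(1−ρ)²) = 0.013089·158.18715·0.8866/(24·0.01286)
= 5.94933

Final: 5.94933


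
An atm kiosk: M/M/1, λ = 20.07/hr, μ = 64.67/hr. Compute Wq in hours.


ρ = 20.07/64.67 = 0.3103
Wq = ρ/(μ−λ) = 0.3103/(64.67 − 20.07) = 0.3103/44.60 = 0.006958 hr

Final: 0.006958 hr


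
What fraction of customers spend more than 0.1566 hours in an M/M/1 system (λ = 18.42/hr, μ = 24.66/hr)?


W ~ Exponential(μ−λ) for M/M/1.
μ − λ = 24.66 − 18.42 = 6.2400
P(W > t) = e^{−(μ−λ)t} = e^{−0.9772} = 0.376369

Final: 0.376369


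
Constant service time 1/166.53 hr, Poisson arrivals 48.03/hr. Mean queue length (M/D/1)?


ρ = 48.03/166.53 = 0.2884
M/D/1: Lq = ρ²/(2(1−ρ)) = 0.08318/(2·0.7116) = 0.05845

Final: 0.05845


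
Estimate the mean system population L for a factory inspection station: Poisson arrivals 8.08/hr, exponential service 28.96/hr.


ρ = λ/μ = 8.08/28.96 = 0.2790
L = ρ/(1−ρ) = 0.2790/(1 − 0.2790) = 0.2790/0.7210 = 0.3870

Final: 0.3870


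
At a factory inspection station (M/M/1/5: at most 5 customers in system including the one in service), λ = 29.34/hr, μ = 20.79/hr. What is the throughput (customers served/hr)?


ρ = 1.4113; P_K = (1−ρ)ρ^5/(1−ρ^6) = 0.333644
λ_eff = λ(1 − P_K) = 29.34·(1 − 0.333644) = 29.34·0.666356 = 19.5509 /hr

Final: 19.5509 /hr


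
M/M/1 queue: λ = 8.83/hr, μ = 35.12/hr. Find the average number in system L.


ρ = λ/μ = 8.83/35.12 = 0.2514
L = ρ/(1−ρ) = 0.2514/(1 − 0.2514) = 0.2514/0.7486 = 0.3359

Final: 0.3359


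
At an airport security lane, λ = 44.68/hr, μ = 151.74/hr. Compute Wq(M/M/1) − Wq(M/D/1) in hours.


ρ = 44.68/151.74 = 0.2945
Wq(M/M/1) = ρ/(μ−λ) = 0.2945/107.06 = 0.002750 hr
Wq(M/D/1) = ρ/(2(μ−λ)) = 0.001375 hr
Savings = 0.002750 − 0.001375 = 0.001375 hr

Final: 0.001375 hr


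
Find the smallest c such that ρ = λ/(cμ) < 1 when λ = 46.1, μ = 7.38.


Stability requires cμ > λ ⇔ c > λ/μ.
λ/μ = 46.1/7.38 = 6.2466
Minimum integer c = ⌊6.2466⌋ + 1 = 7
Check: 7·7.38 = 51.66 > 46.1, while 6·7.38 = 44.28 ≤ 46.1

Final: 7 servers


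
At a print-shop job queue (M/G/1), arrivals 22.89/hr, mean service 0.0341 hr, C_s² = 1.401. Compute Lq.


ρ = λ·E[S] = 22.89·0.0341 = 0.7805
Lq = ρ²(1+C_s²)/(2(1−ρ)) = 0.6093·(1+1.401)/(2·0.2195)
= 0.6093·2.4010/0.4389 = 3.33292

Final: 3.33292


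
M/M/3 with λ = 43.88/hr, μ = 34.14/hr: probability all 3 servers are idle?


a = λ/μ = 43.88/34.14 = 1.2853; ρ = a/c = 0.4284
Σ_{k=0}^{2} a^k/k! (terms k=0..2) = 1.00000 + 1.28530 + 0.82599 = 3.11129
Tail: a^3/(3!(1−ρ)) = 2.12329/(6·0.5716) = 0.61914
P₀ = 1/(3.11129 + 0.61914) = 1/3.73043 = 0.268066

Final: 0.268066


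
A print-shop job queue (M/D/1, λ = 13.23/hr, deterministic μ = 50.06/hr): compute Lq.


ρ = 13.23/50.06 = 0.2643
M/D/1: Lq = ρ²/(2(1−ρ)) = 0.06985/(2·0.7357) = 0.04747

Final: 0.04747


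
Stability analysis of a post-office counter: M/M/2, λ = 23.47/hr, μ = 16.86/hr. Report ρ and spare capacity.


Total capacity cμ = 2·16.86 = 33.72/hr
ρ = λ/(cμ) = 23.47/33.72 = 0.6960
Stable ⇔ ρ < 1: YES
Spare capacity = cμ − λ = 33.72 − 23.47 = 10.25/hr

Final: ρ = 0.6960; stable; margin = 10.25/hr


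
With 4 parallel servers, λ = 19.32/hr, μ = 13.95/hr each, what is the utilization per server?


ρ = λ/(cμ) = 19.32/(4·13.95) = 19.32/55.80 = 0.3462

Final: 0.3462


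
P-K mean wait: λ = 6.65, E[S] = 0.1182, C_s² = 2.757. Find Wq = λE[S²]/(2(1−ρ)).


ρ = λ·E[S] = 6.65·0.1182 = 0.7860
E[S²] = E[S]²(1+C_s²) = 0.1182²·(1+2.757) = 0.052490
Wq = λ·E[S²]/(2(1−ρ)) = 6.65·0.052490/(2·0.2140) = 0.81567 hr

Final: 0.81567 hr


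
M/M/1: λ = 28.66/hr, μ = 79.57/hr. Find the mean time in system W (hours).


W = 1/(μ−λ) = 1/(79.57 − 28.66) = 1/50.91 = 0.01964 hr

Final: 0.01964 hr


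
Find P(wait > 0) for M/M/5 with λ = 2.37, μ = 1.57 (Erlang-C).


a = λ/μ = 1.5096; ρ = a/5 = 0.3019
P₀ = 0.220644 (from M/M/c formula)
C(c,a) = [a^c/(c!(1−ρ))]·P₀ = [7.83869/(120·0.6981)]·0.220644
= 0.09357·0.220644 = 0.020646

Final: 0.020646


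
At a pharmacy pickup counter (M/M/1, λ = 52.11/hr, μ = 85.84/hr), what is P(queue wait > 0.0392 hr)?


ρ = 52.11/85.84 = 0.6071
P(Wq > t) = ρ·e^{−(μ−λ)t} = 0.6071·e^{−1.3222}
= 0.6071·0.266544 = 0.161808

Final: 0.161808


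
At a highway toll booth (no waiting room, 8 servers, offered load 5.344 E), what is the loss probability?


B(c,a) = (a^c/c!) / Σ_{k=0}^{c} a^k/k!
a^8/8! = 16.497232
Σ terms (k=0..8): 1.00000 + 5.34400 + 14.27917 + 25.43596 + 33.98244 + 36.32043 + 32.34940 + 24.69645 + 16.49723 = 189.905081
B = 16.497232/189.905081 = 0.086871

Final: 0.086871


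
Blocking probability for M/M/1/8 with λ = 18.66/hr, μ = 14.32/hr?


ρ = λ/μ = 18.66/14.32 = 1.3031
P_K = (1−ρ)ρ^K/(1−ρ^(K+1)) = (-0.3031·8.312831)/(1 − 10.832223)
= -2.519392/-9.832223 = 0.256238

Final: 0.256238


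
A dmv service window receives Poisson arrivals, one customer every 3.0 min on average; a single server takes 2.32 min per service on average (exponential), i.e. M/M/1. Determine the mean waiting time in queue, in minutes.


λ = 60/3.0 = 20.0000 /hr
μ = 60/2.32 = 25.8621 /hr
ρ = λ/μ = 20.0000/25.8621 = 0.7733
Wq = ρ/(μ−λ) = 0.7733/(25.8621−20.0000) = 0.13192 hr
In minutes: 0.13192·60 = 7.915 min

Final: 7.915 min


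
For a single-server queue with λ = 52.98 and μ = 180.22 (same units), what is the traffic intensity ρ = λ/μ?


ρ = λ/μ = 52.98/180.22 = 0.2940

Final: 0.2940


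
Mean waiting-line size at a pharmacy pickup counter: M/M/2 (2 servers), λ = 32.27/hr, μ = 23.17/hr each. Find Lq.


a = λ/μ = 1.3927; ρ = a/2 = 0.6964
P₀ = 0.178985
Lq = P₀·a^c·ρ / (c!·(1−ρ)²) = 0.178985·1.93975·0.6964/(2·0.09219)
= 1.31129

Final: 1.31129


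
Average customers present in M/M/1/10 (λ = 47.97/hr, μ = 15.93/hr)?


ρ = 47.97/15.93 = 3.0113
L = ρ[1 − (K+1)ρ^K + Kρ^(K+1)] / [(1−ρ)(1−ρ^(K+1))]
Numerator: 3.0113·(1 − 11·61311.144985 + 10·184626.216254) = 3528762.839479
Denominator: (-2.0113)·(-184625.216254) = 371336.593144
L = 3528762.839479/371336.593144 = 9.5029

Final: 9.5029


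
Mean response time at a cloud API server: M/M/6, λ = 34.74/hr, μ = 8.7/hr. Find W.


a = 3.9931; ρ = 0.6655; P₀ = 0.016817
Lq = P₀·a^c·ρ/(c!(1−ρ)²) = 0.56324
Wq = Lq/λ = 0.56324/34.74 = 0.01621 hr
W = Wq + 1/μ = 0.01621 + 0.11494 = 0.13116 hr

Final: 0.13116 hr


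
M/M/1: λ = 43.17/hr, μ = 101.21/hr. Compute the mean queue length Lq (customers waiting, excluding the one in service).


ρ = 43.17/101.21 = 0.4265
Lq = ρ²/(1−ρ) = 0.1819/0.5735 = 0.3173

Final: 0.3173


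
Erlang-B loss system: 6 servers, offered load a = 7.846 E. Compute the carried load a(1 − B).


B(6,7.846) = 0.381272 (Erlang-B)
Carried load = a(1 − B) = 7.846·(1 − 0.381272) = 7.846·0.618728 = 4.8545 E

Final: 4.8545 Erlangs


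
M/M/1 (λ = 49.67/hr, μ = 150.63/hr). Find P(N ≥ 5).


ρ = 49.67/150.63 = 0.3297
P(N ≥ n) = ρ^n = 0.3297^5 = 0.003899

Final: 0.003899


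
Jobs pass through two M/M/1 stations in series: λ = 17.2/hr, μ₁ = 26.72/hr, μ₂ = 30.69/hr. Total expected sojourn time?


Each node sees arrival rate λ = 17.2/hr (tandem ⇒ throughput preserved).
W₁ = 1/(μ₁−λ) = 1/(26.72−17.2) = 0.10504 hr
W₂ = 1/(μ₂−λ) = 1/(30.69−17.2) = 0.07413 hr
W_total = W₁ + W₂ = 0.10504 + 0.07413 = 0.17917 hr

Final: 0.17917 hr


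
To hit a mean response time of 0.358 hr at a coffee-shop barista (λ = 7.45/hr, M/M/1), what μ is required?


W = 1/(μ−λ) ⇒ μ − λ = 1/W = 1/0.358 = 2.7933
μ = λ + 1/W = 7.45 + 2.7933 = 10.2433 per hr

Final: 10.2433 /hr


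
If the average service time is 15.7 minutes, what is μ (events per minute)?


μ = 1/(service time) in consistent units.
1 minute = 1 min, so μ = 1/15.7 = 0.06369 per minute

Final: 0.06369 /min


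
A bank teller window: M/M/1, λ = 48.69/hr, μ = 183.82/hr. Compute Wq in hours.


ρ = 48.69/183.82 = 0.2649
Wq = ρ/(μ−λ) = 0.2649/(183.82 − 48.69) = 0.2649/135.13 = 0.001960 hr

Final: 0.001960 hr


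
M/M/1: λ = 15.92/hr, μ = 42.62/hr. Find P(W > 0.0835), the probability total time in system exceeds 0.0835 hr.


W ~ Exponential(μ−λ) for M/M/1.
μ − λ = 42.62 − 15.92 = 26.7000
P(W > t) = e^{−(μ−λ)t} = e^{−2.2294} = 0.107588

Final: 0.107588


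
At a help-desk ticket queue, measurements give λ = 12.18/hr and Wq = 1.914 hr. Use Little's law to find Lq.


Lq = λWq = 12.18·1.914 = 23.3125

Final: 23.3125


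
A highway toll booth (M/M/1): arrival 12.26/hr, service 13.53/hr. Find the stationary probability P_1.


ρ = 12.26/13.53 = 0.9061
P_n = (1−ρ)·ρ^n = (1 − 0.9061)·0.9061^1 = 0.09387·0.906135 = 0.085055

Final: 0.085055


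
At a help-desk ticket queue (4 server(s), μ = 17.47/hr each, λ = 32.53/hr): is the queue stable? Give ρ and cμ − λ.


Total capacity cμ = 4·17.47 = 69.88/hr
ρ = λ/(cμ) = 32.53/69.88 = 0.4655
Stable ⇔ ρ < 1: YES
Spare capacity = cμ − λ = 69.88 − 32.53 = 37.35/hr

Final: ρ = 0.4655; stable; margin = 37.35/hr


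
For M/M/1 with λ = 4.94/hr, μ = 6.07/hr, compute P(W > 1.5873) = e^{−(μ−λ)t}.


W ~ Exponential(μ−λ) for M/M/1.
μ − λ = 6.07 − 4.94 = 1.1300
P(W > t) = e^{−(μ−λ)t} = e^{−1.7936} = 0.166352

Final: 0.166352


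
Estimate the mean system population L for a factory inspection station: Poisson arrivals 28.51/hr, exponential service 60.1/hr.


ρ = λ/μ = 28.51/60.1 = 0.4744
L = ρ/(1−ρ) = 0.4744/(1 − 0.4744) = 0.4744/0.5256 = 0.9025

Final: 0.9025


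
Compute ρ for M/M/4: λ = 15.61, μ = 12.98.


ρ = λ/(cμ) = 15.61/(4·12.98) = 15.61/51.92 = 0.3007

Final: 0.3007


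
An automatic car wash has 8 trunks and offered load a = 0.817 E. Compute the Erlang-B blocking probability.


B(c,a) = (a^c/c!) / Σ_{k=0}^{c} a^k/k!
a^8/8! = 0.000004923
Σ terms (k=0..8): 1.00000 + 0.81700 + 0.33374 + 0.09089 + 0.01856 + 0.003033 + 0.0004130 + 0.00004821 + 0.000004923 = 2.263698
B = 0.000004923/2.263698 = 0.000002175

Final: 0.000002175


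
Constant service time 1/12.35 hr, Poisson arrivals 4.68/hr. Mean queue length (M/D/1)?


ρ = 4.68/12.35 = 0.3789
M/D/1: Lq = ρ²/(2(1−ρ)) = 0.1436/(2·0.6211) = 0.11561

Final: 0.11561


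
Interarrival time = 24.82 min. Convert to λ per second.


λ = 1/(interarrival time) in consistent units.
1 second = 0.0166667 min, so λ = 0.0166667/24.82 = 0.0006715 per second

Final: 0.0006715 /sec


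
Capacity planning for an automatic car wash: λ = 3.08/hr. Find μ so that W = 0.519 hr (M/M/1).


W = 1/(μ−λ) ⇒ μ − λ = 1/W = 1/0.519 = 1.9268
μ = λ + 1/W = 3.08 + 1.9268 = 5.0068 per hr

Final: 5.0068 /hr


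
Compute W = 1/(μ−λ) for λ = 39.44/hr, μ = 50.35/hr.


W = 1/(μ−λ) = 1/(50.35 − 39.44) = 1/10.91 = 0.09166 hr

Final: 0.09166 hr


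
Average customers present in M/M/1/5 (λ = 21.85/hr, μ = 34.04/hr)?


ρ = 21.85/34.04 = 0.6419
L = ρ[1 − (K+1)ρ^K + Kρ^(K+1)] / [(1−ρ)(1−ρ^(K+1))]
Numerator: 0.6419·(1 − 6·0.108971 + 5·0.069947) = 0.446701
Denominator: (0.3581)·(0.930053) = 0.333059
L = 0.446701/0.333059 = 1.3412

Final: 1.3412


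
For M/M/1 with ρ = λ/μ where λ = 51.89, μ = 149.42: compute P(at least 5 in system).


ρ = 51.89/149.42 = 0.3473
P(N ≥ n) = ρ^n = 0.3473^5 = 0.005051

Final: 0.005051


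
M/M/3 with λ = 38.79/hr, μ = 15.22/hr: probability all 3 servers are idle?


a = λ/μ = 38.79/15.22 = 2.5486; ρ = a/c = 0.8495
Σ_{k=0}^{2} a^k/k! (terms k=0..2) = 1.00000 + 2.54862 + 3.24773 = 6.79635
Tail: a^3/(3!(1−ρ)) = 16.55447/(6·0.1505) = 18.33763
P₀ = 1/(6.79635 + 18.33763) = 1/25.13399 = 0.039787

Final: 0.039787


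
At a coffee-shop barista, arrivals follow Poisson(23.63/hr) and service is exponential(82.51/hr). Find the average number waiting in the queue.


ρ = 23.63/82.51 = 0.2864
Lq = ρ²/(1−ρ) = 0.08202/0.7136 = 0.1149

Final: 0.1149


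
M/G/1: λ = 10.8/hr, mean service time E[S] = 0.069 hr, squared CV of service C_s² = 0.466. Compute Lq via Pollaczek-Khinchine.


ρ = λ·E[S] = 10.8·0.069 = 0.7452
Lq = ρ²(1+C_s²)/(2(1−ρ)) = 0.5553·(1+0.466)/(2·0.2548)
= 0.5553·1.4660/0.5096 = 1.59753

Final: 1.59753


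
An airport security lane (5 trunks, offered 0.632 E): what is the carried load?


B(5,0.632) = 0.0004466 (Erlang-B)
Carried load = a(1 − B) = 0.632·(1 − 0.0004466) = 0.632·0.999553 = 0.6317 E

Final: 0.6317 Erlangs


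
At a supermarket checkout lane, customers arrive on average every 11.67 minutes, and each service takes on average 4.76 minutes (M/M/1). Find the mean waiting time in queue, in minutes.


λ = 60/11.67 = 5.1414 /hr
μ = 60/4.76 = 12.6050 /hr
ρ = λ/μ = 5.1414/12.6050 = 0.4079
Wq = ρ/(μ−λ) = 0.4079/(12.6050−5.1414) = 0.05465 hr
In minutes: 0.05465·60 = 3.279 min

Final: 3.279 min


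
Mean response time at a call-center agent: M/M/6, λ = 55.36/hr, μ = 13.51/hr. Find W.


a = 4.0977; ρ = 0.6830; P₀ = 0.014909
Lq = P₀·a^c·ρ/(c!(1−ρ)²) = 0.66602
Wq = Lq/λ = 0.66602/55.36 = 0.01203 hr
W = Wq + 1/μ = 0.01203 + 0.07402 = 0.08605 hr

Final: 0.08605 hr


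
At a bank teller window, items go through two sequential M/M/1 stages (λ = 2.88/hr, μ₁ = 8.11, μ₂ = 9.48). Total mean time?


Each node sees arrival rate λ = 2.88/hr (tandem ⇒ throughput preserved).
W₁ = 1/(μ₁−λ) = 1/(8.11−2.88) = 0.19120 hr
W₂ = 1/(μ₂−λ) = 1/(9.48−2.88) = 0.15152 hr
W_total = W₁ + W₂ = 0.19120 + 0.15152 = 0.34272 hr

Final: 0.34272 hr


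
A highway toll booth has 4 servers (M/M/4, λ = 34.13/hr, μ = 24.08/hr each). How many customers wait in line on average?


a = λ/μ = 1.4174; ρ = a/4 = 0.3543
P₀ = 0.240569
Lq = P₀·a^c·ρ / (c!·(1−ρ)²) = 0.240569·4.03570·0.3543/(24·0.41688)
= 0.03438

Final: 0.03438


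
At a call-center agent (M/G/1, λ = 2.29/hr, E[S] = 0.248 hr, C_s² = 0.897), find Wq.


ρ = λ·E[S] = 2.29·0.248 = 0.5679
E[S²] = E[S]²(1+C_s²) = 0.248²·(1+0.897) = 0.116673
Wq = λ·E[S²]/(2(1−ρ)) = 2.29·0.116673/(2·0.4321) = 0.30918 hr

Final: 0.30918 hr


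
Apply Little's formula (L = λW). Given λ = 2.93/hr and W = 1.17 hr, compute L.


L = λW = 2.93·1.17 = 3.4281

Final: 3.4281


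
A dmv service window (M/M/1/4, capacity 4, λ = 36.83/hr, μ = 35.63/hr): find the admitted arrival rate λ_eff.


ρ = 1.0337; P_K = (1−ρ)ρ^4/(1−ρ^5) = 0.213464
λ_eff = λ(1 − P_K) = 36.83·(1 − 0.213464) = 36.83·0.786536 = 28.9681 /hr

Final: 28.9681 /hr


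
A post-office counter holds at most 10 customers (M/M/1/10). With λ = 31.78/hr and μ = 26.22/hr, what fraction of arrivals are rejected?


ρ = λ/μ = 31.78/26.22 = 1.2121
P_K = (1−ρ)ρ^K/(1−ρ^(K+1)) = (-0.2121·6.842457)/(1 − 8.293412)
= -1.450956/-7.293412 = 0.198941

Final: 0.198941


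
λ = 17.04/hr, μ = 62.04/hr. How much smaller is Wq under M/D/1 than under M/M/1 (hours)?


ρ = 17.04/62.04 = 0.2747
Wq(M/M/1) = ρ/(μ−λ) = 0.2747/45.00 = 0.006104 hr
Wq(M/D/1) = ρ/(2(μ−λ)) = 0.003052 hr
Savings = 0.006104 − 0.003052 = 0.003052 hr

Final: 0.003052 hr


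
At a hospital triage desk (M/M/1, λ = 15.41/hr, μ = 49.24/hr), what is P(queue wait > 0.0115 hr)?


ρ = 15.41/49.24 = 0.3130
P(Wq > t) = ρ·e^{−(μ−λ)t} = 0.3130·e^{−0.3890}
= 0.3130·0.677704 = 0.212092

Final: 0.212092


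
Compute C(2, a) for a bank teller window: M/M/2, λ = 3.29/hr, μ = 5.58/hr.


a = λ/μ = 0.5896; ρ = a/2 = 0.2948
P₀ = 0.544637 (from M/M/c formula)
C(c,a) = [a^c/(c!(1−ρ))]·P₀ = [0.34763/(2·0.7052)]·0.544637
= 0.24648·0.544637 = 0.134242

Final: 0.134242


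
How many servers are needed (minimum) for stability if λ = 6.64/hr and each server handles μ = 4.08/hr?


Stability requires cμ > λ ⇔ c > λ/μ.
λ/μ = 6.64/4.08 = 1.6275
Minimum integer c = ⌊1.6275⌋ + 1 = 2
Check: 2·4.08 = 8.16 > 6.64, while 1·4.08 = 4.08 ≤ 6.64

Final: 2 servers


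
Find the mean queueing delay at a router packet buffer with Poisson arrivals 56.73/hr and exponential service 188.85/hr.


ρ = 56.73/188.85 = 0.3004
Wq = ρ/(μ−λ) = 0.3004/(188.85 − 56.73) = 0.3004/132.12 = 0.002274 hr

Final: 0.002274 hr


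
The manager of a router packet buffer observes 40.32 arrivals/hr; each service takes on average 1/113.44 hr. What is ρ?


ρ = λ/μ = 40.32/113.44 = 0.3554

Final: 0.3554


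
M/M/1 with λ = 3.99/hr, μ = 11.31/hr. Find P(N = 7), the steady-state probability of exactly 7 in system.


ρ = 3.99/11.31 = 0.3528
P_n = (1−ρ)·ρ^n = (1 − 0.3528)·0.3528^7 = 0.6472·0.0006801 = 0.0004402

Final: 0.0004402


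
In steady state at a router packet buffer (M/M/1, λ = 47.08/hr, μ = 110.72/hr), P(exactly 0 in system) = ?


ρ = 47.08/110.72 = 0.4252
P_n = (1−ρ)·ρ^n = (1 − 0.4252)·0.4252^0 = 0.5748·1.000000 = 0.574783

Final: 0.574783


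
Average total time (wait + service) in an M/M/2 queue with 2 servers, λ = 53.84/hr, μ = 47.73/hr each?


a = 1.1280; ρ = 0.5640; P₀ = 0.278768
Lq = P₀·a^c·ρ/(c!(1−ρ)²) = 0.52621
Wq = Lq/λ = 0.52621/53.84 = 0.009774 hr
W = Wq + 1/μ = 0.009774 + 0.02095 = 0.03072 hr

Final: 0.03072 hr


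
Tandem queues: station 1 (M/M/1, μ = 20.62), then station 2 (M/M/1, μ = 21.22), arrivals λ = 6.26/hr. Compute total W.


Each node sees arrival rate λ = 6.26/hr (tandem ⇒ throughput preserved).
W₁ = 1/(μ₁−λ) = 1/(20.62−6.26) = 0.06964 hr
W₂ = 1/(μ₂−λ) = 1/(21.22−6.26) = 0.06684 hr
W_total = W₁ + W₂ = 0.06964 + 0.06684 = 0.13648 hr

Final: 0.13648 hr


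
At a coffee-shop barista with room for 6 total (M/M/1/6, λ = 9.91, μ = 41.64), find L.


ρ = 9.91/41.64 = 0.2380
L = ρ[1 − (K+1)ρ^K + Kρ^(K+1)] / [(1−ρ)(1−ρ^(K+1))]
Numerator: 0.2380·(1 − 7·0.0001817 + 6·0.00004325) = 0.237751
Denominator: (0.7620)·(0.999957) = 0.761975
L = 0.237751/0.761975 = 0.3120

Final: 0.3120


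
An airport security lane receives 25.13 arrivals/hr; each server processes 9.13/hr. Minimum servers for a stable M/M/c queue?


Stability requires cμ > λ ⇔ c > λ/μ.
λ/μ = 25.13/9.13 = 2.7525
Minimum integer c = ⌊2.7525⌋ + 1 = 3
Check: 3·9.13 = 27.39 > 25.13, while 2·9.13 = 18.26 ≤ 25.13

Final: 3 servers


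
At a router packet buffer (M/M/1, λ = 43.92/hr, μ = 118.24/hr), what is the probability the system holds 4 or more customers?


ρ = 43.92/118.24 = 0.3714
P(N ≥ n) = ρ^n = 0.3714^4 = 0.019037

Final: 0.019037


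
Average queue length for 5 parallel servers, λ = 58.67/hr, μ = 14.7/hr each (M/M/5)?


a = λ/μ = 3.9912; ρ = a/5 = 0.7982
P₀ = 0.013166
Lq = P₀·a^c·ρ / (c!·(1−ρ)²) = 0.013166·1012.73021·0.7982/(120·0.04071)
= 2.17869

Final: 2.17869


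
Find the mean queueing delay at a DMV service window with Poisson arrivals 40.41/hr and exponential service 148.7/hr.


ρ = 40.41/148.7 = 0.2718
Wq = ρ/(μ−λ) = 0.2718/(148.7 − 40.41) = 0.2718/108.29 = 0.002510 hr

Final: 0.002510 hr


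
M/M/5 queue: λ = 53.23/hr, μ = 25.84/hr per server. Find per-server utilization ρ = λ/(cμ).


ρ = λ/(cμ) = 53.23/(5·25.84) = 53.23/129.20 = 0.4120

Final: 0.4120


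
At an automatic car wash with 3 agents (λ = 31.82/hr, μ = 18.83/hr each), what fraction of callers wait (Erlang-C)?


a = λ/μ = 1.6899; ρ = a/3 = 0.5633
P₀ = 0.167805 (from M/M/c formula)
C(c,a) = [a^c/(c!(1−ρ))]·P₀ = [4.82558/(6·0.4367)]·0.167805
= 1.84162·0.167805 = 0.309034

Final: 0.309034


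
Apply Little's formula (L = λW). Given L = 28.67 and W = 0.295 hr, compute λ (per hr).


λ = L/W = 28.67/0.295 = 97.1864 /hr

Final: 97.1864 /hr


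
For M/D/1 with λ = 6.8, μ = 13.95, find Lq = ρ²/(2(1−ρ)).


ρ = 6.8/13.95 = 0.4875
M/D/1: Lq = ρ²/(2(1−ρ)) = 0.2376/(2·0.5125) = 0.23180

Final: 0.23180


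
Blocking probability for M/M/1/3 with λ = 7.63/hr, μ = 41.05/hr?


ρ = λ/μ = 7.63/41.05 = 0.1859
P_K = (1−ρ)ρ^K/(1−ρ^(K+1)) = (0.8141·0.006421)/(1 − 0.001194)
= 0.005228/0.998806 = 0.005234

Final: 0.005234


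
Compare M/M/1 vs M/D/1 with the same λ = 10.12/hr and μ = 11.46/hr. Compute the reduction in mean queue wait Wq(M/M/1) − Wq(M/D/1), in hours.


ρ = 10.12/11.46 = 0.8831
Wq(M/M/1) = ρ/(μ−λ) = 0.8831/1.34 = 0.65901 hr
Wq(M/D/1) = ρ/(2(μ−λ)) = 0.32950 hr
Savings = 0.65901 − 0.32950 = 0.32950 hr

Final: 0.32950 hr


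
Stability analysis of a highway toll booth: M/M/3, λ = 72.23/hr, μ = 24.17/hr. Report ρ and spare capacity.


Total capacity cμ = 3·24.17 = 72.51/hr
ρ = λ/(cμ) = 72.23/72.51 = 0.9961
Stable ⇔ ρ < 1: YES
Spare capacity = cμ − λ = 72.51 − 72.23 = 0.28/hr

Final: ρ = 0.9961; stable; margin = 0.28/hr


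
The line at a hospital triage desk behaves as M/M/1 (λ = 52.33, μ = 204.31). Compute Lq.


ρ = 52.33/204.31 = 0.2561
Lq = ρ²/(1−ρ) = 0.06560/0.7439 = 0.08819

Final: 0.08819


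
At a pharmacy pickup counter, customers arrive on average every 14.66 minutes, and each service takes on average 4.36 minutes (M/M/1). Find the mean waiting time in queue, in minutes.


λ = 60/14.66 = 4.0928 /hr
μ = 60/4.36 = 13.7615 /hr
ρ = λ/μ = 4.0928/13.7615 = 0.2974
Wq = ρ/(μ−λ) = 0.2974/(13.7615−4.0928) = 0.03076 hr
In minutes: 0.03076·60 = 1.846 min

Final: 1.846 min


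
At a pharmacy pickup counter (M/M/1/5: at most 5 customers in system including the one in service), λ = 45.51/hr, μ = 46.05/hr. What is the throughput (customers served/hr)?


ρ = 0.9883; P_K = (1−ρ)ρ^5/(1−ρ^6) = 0.161791
λ_eff = λ(1 − P_K) = 45.51·(1 − 0.161791) = 45.51·0.838209 = 38.1469 /hr

Final: 38.1469 /hr


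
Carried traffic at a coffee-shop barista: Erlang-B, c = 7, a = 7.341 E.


B(7,7.341) = 0.269704 (Erlang-B)
Carried load = a(1 − B) = 7.341·(1 − 0.269704) = 7.341·0.730296 = 5.3611 E

Final: 5.3611 Erlangs


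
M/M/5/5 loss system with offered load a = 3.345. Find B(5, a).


B(c,a) = (a^c/c!) / Σ_{k=0}^{c} a^k/k!
a^5/5! = 3.489791
Σ terms (k=0..5): 1.00000 + 3.34500 + 5.59451 + 6.23788 + 5.21643 + 3.48979 = 24.883613
B = 3.489791/24.883613 = 0.140245

Final: 0.140245


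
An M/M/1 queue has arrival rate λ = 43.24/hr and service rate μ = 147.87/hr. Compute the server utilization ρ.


ρ = λ/μ = 43.24/147.87 = 0.2924

Final: 0.2924


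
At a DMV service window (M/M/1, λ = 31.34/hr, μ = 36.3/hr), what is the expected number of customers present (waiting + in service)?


ρ = λ/μ = 31.34/36.3 = 0.8634
L = ρ/(1−ρ) = 0.8634/(1 − 0.8634) = 0.8634/0.1366 = 6.3185

Final: 6.3185


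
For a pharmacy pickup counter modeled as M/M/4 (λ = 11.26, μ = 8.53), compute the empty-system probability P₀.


a = λ/μ = 11.26/8.53 = 1.3200; ρ = a/c = 0.3300
Σ_{k=0}^{3} a^k/k! (terms k=0..3) = 1.00000 + 1.32005 + 0.87126 + 0.38337 = 3.57468
Tail: a^4/(4!(1−ρ)) = 3.03639/(24·0.6700) = 0.18883
P₀ = 1/(3.57468 + 0.18883) = 1/3.76351 = 0.265709

Final: 0.265709


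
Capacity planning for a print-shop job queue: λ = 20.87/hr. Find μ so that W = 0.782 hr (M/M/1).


W = 1/(μ−λ) ⇒ μ − λ = 1/W = 1/0.782 = 1.2788
μ = λ + 1/W = 20.87 + 1.2788 = 22.1488 per hr

Final: 22.1488 /hr


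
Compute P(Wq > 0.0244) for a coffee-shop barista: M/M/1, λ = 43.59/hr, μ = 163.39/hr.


ρ = 43.59/163.39 = 0.2668
P(Wq > t) = ρ·e^{−(μ−λ)t} = 0.2668·e^{−2.9231}
= 0.2668·0.053766 = 0.014344

Final: 0.014344


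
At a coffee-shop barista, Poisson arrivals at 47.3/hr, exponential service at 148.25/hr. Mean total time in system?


W = 1/(μ−λ) = 1/(148.25 − 47.3) = 1/100.95 = 0.009906 hr

Final: 0.009906 hr


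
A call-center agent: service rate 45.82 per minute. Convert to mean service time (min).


Mean service time = 1/μ = 1/45.82 minute = 0.02182 minute
In minutes: 0.02182 × 1 = 0.02182 min

Final: 0.02182 min


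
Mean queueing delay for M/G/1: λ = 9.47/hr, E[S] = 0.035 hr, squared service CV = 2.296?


ρ = λ·E[S] = 9.47·0.035 = 0.3315
E[S²] = E[S]²(1+C_s²) = 0.035²·(1+2.296) = 0.004038
Wq = λ·E[S²]/(2(1−ρ)) = 9.47·0.004038/(2·0.6685) = 0.02860 hr

Final: 0.02860 hr


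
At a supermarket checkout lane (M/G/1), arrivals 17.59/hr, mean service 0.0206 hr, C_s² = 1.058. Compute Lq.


ρ = λ·E[S] = 17.59·0.0206 = 0.3624
Lq = ρ²(1+C_s²)/(2(1−ρ)) = 0.1313·(1+1.058)/(2·0.6376)
= 0.1313·2.0580/1.2753 = 0.21189

Final: 0.21189


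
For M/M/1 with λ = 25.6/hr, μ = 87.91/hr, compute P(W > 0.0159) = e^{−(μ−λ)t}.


W ~ Exponential(μ−λ) for M/M/1.
μ − λ = 87.91 − 25.6 = 62.3100
P(W > t) = e^{−(μ−λ)t} = e^{−0.9907} = 0.371306

Final: 0.371306


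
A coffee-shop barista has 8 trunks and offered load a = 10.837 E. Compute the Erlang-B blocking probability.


B(c,a) = (a^c/c!) / Σ_{k=0}^{c} a^k/k!
a^8/8! = 4717.936198
Σ terms (k=0..8): 1.00000 + 10.83700 + 58.72028 + 212.11724 + 574.67864 + 1245.55847 + 2249.68620 + 3482.83562 + 4717.93620 = 12553.369648
B = 4717.936198/12553.369648 = 0.375830

Final: 0.375830


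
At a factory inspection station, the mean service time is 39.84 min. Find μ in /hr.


μ = 1/(service time) in consistent units.
1 hour = 60 min, so μ = 60/39.84 = 1.5060 per hour

Final: 1.5060 /hr


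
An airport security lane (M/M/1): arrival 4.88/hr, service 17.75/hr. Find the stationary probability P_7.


ρ = 4.88/17.75 = 0.2749
P_n = (1−ρ)·ρ^n = (1 − 0.2749)·0.2749^7 = 0.7251·0.0001187 = 0.00008609

Final: 0.00008609


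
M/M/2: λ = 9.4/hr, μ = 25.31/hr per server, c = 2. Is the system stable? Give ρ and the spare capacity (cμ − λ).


Total capacity cμ = 2·25.31 = 50.62/hr
ρ = λ/(cμ) = 9.4/50.62 = 0.1857
Stable ⇔ ρ < 1: YES
Spare capacity = cμ − λ = 50.62 − 9.4 = 41.22/hr

Final: ρ = 0.1857; stable; margin = 41.22/hr


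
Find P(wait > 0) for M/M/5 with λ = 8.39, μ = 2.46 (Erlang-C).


a = λ/μ = 3.4106; ρ = a/5 = 0.6821
P₀ = 0.028924 (from M/M/c formula)
C(c,a) = [a^c/(c!(1−ρ))]·P₀ = [461.46022/(120·0.3179)]·0.028924
= 12.09710·0.028924 = 0.349898

Final: 0.349898


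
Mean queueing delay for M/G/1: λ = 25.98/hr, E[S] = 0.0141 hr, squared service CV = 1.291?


ρ = λ·E[S] = 25.98·0.0141 = 0.3663
E[S²] = E[S]²(1+C_s²) = 0.0141²·(1+1.291) = 0.0004555
Wq = λ·E[S²]/(2(1−ρ)) = 25.98·0.0004555/(2·0.6337) = 0.009337 hr

Final: 0.009337 hr


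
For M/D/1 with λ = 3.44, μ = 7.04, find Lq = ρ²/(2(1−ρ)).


ρ = 3.44/7.04 = 0.4886
M/D/1: Lq = ρ²/(2(1−ρ)) = 0.2388/(2·0.5114) = 0.23346

Final: 0.23346


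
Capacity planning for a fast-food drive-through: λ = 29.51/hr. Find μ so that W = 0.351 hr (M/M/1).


W = 1/(μ−λ) ⇒ μ − λ = 1/W = 1/0.351 = 2.8490
μ = λ + 1/W = 29.51 + 2.8490 = 32.3590 per hr

Final: 32.3590 /hr


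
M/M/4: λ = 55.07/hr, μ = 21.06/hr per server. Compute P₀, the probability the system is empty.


a = λ/μ = 55.07/21.06 = 2.6149; ρ = a/c = 0.6537
Σ_{k=0}^{3} a^k/k! (terms k=0..3) = 1.00000 + 2.61491 + 3.41888 + 2.98002 = 10.01380
Tail: a^4/(4!(1−ρ)) = 46.75487/(24·0.3463) = 5.62597
P₀ = 1/(10.01380 + 5.62597) = 1/15.63978 = 0.063940

Final: 0.063940


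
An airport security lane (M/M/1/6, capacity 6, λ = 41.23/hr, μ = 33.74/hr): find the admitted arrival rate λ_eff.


ρ = 1.2220; P_K = (1−ρ)ρ^6/(1−ρ^7) = 0.240859
λ_eff = λ(1 − P_K) = 41.23·(1 − 0.240859) = 41.23·0.759141 = 31.2994 /hr

Final: 31.2994 /hr


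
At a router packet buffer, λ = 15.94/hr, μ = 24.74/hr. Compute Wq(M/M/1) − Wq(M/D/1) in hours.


ρ = 15.94/24.74 = 0.6443
Wq(M/M/1) = ρ/(μ−λ) = 0.6443/8.80 = 0.07322 hr
Wq(M/D/1) = ρ/(2(μ−λ)) = 0.03661 hr
Savings = 0.07322 − 0.03661 = 0.03661 hr

Final: 0.03661 hr


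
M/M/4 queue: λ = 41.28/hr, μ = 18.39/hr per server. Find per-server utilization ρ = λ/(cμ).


ρ = λ/(cμ) = 41.28/(4·18.39) = 41.28/73.56 = 0.5612

Final: 0.5612


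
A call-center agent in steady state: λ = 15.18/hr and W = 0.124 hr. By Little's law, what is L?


L = λW = 15.18·0.124 = 1.8823

Final: 1.8823


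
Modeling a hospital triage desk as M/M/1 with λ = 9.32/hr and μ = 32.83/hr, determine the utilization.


ρ = λ/μ = 9.32/32.83 = 0.2839

Final: 0.2839


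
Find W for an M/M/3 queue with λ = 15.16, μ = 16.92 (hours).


a = 0.8960; ρ = 0.2987; P₀ = 0.405137
Lq = P₀·a^c·ρ/(c!(1−ρ)²) = 0.02949
Wq = Lq/λ = 0.02949/15.16 = 0.001945 hr
W = Wq + 1/μ = 0.001945 + 0.05910 = 0.06105 hr

Final: 0.06105 hr


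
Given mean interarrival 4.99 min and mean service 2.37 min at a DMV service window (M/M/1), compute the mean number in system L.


λ = 60/4.99 = 12.0240 /hr
μ = 60/2.37 = 25.3165 /hr
ρ = λ/μ = 12.0240/25.3165 = 0.4749
L = ρ/(1−ρ) = 0.4749/0.5251 = 0.9046

Final: 0.9046


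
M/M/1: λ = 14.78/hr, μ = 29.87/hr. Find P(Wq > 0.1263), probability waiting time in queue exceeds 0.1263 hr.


ρ = 14.78/29.87 = 0.4948
P(Wq > t) = ρ·e^{−(μ−λ)t} = 0.4948·e^{−1.9059}
= 0.4948·0.148694 = 0.073575

Final: 0.073575


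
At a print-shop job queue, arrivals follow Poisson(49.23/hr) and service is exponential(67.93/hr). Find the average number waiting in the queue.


ρ = 49.23/67.93 = 0.7247
Lq = ρ²/(1−ρ) = 0.5252/0.2753 = 1.9079

Final: 1.9079


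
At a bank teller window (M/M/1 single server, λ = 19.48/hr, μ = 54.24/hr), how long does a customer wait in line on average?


ρ = 19.48/54.24 = 0.3591
Wq = ρ/(μ−λ) = 0.3591/(54.24 − 19.48) = 0.3591/34.76 = 0.01033 hr

Final: 0.01033 hr


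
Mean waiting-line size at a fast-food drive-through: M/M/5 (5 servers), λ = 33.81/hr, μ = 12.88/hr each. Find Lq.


a = λ/μ = 2.6250; ρ = a/5 = 0.5250
P₀ = 0.070176
Lq = P₀·a^c·ρ / (c!·(1−ρ)²) = 0.070176·124.63687·0.5250/(120·0.22562)
= 0.16960

Final: 0.16960


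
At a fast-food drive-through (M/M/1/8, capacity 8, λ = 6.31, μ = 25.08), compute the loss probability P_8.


ρ = λ/μ = 6.31/25.08 = 0.2516
P_K = (1−ρ)ρ^K/(1−ρ^(K+1)) = (0.7484·0.00001606)/(1 − 0.000004039)
= 0.00001202/0.999996 = 0.00001202

Final: 0.00001202


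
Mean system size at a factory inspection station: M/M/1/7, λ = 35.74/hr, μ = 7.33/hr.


ρ = 35.74/7.33 = 4.8759
L = ρ[1 − (K+1)ρ^K + Kρ^(K+1)] / [(1−ρ)(1−ρ^(K+1))]
Numerator: 4.8759·(1 − 8·65517.001762 + 7·319451.247337) = 8347575.396304
Denominator: (-3.8759)·(-319450.247337) = 1238142.090974
L = 8347575.396304/1238142.090974 = 6.7420

Final: 6.7420


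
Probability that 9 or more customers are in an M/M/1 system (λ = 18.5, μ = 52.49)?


ρ = 18.5/52.49 = 0.3524
P(N ≥ n) = ρ^n = 0.3524^9 = 0.00008392

Final: 0.00008392


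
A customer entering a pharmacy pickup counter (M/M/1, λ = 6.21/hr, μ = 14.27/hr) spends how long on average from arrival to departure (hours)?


W = 1/(μ−λ) = 1/(14.27 − 6.21) = 1/8.06 = 0.1241 hr

Final: 0.1241 hr


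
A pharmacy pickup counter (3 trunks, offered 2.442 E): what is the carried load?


B(3,2.442) = 0.274223 (Erlang-B)
Carried load = a(1 − B) = 2.442·(1 − 0.274223) = 2.442·0.725777 = 1.7723 E

Final: 1.7723 Erlangs


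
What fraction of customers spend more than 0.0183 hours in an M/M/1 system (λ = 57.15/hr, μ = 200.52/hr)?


W ~ Exponential(μ−λ) for M/M/1.
μ − λ = 200.52 − 57.15 = 143.3700
P(W > t) = e^{−(μ−λ)t} = e^{−2.6237} = 0.072536

Final: 0.072536


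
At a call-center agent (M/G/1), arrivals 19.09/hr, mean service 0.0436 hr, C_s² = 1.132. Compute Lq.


ρ = λ·E[S] = 19.09·0.0436 = 0.8323
Lq = ρ²(1+C_s²)/(2(1−ρ)) = 0.6928·(1+1.132)/(2·0.1677)
= 0.6928·2.1320/0.3354 = 4.40424

Final: 4.40424


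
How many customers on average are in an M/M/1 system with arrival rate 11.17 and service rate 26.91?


ρ = λ/μ = 11.17/26.91 = 0.4151
L = ρ/(1−ρ) = 0.4151/(1 − 0.4151) = 0.4151/0.5849 = 0.7097

Final: 0.7097


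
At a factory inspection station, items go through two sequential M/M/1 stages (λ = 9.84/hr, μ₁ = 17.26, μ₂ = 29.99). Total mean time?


Each node sees arrival rate λ = 9.84/hr (tandem ⇒ throughput preserved).
W₁ = 1/(μ₁−λ) = 1/(17.26−9.84) = 0.13477 hr
W₂ = 1/(μ₂−λ) = 1/(29.99−9.84) = 0.04963 hr
W_total = W₁ + W₂ = 0.13477 + 0.04963 = 0.18440 hr

Final: 0.18440 hr


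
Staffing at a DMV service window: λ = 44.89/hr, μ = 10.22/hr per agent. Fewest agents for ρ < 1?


Stability requires cμ > λ ⇔ c > λ/μ.
λ/μ = 44.89/10.22 = 4.3924
Minimum integer c = ⌊4.3924⌋ + 1 = 5
Check: 5·10.22 = 51.10 > 44.89, while 4·10.22 = 40.88 ≤ 44.89

Final: 5 servers


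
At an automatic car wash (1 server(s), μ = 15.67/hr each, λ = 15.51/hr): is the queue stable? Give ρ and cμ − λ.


Total capacity cμ = 1·15.67 = 15.67/hr
ρ = λ/(cμ) = 15.51/15.67 = 0.9898
Stable ⇔ ρ < 1: YES
Spare capacity = cμ − λ = 15.67 − 15.51 = 0.16/hr

Final: ρ = 0.9898; stable; margin = 0.16/hr


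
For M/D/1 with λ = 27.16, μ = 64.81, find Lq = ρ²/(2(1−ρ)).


ρ = 27.16/64.81 = 0.4191
M/D/1: Lq = ρ²/(2(1−ρ)) = 0.1756/(2·0.5809) = 0.15116

Final: 0.15116


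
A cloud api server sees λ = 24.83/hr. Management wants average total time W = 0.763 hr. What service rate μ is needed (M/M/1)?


W = 1/(μ−λ) ⇒ μ − λ = 1/W = 1/0.763 = 1.3106
μ = λ + 1/W = 24.83 + 1.3106 = 26.1406 per hr

Final: 26.1406 /hr


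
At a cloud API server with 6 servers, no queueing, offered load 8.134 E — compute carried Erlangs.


B(6,8.134) = 0.396982 (Erlang-B)
Carried load = a(1 − B) = 8.134·(1 − 0.396982) = 8.134·0.603018 = 4.9049 E

Final: 4.9049 Erlangs


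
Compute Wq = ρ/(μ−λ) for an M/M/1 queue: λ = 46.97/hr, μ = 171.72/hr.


ρ = 46.97/171.72 = 0.2735
Wq = ρ/(μ−λ) = 0.2735/(171.72 − 46.97) = 0.2735/124.75 = 0.002193 hr

Final: 0.002193 hr


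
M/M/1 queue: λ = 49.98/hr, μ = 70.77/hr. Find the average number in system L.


ρ = λ/μ = 49.98/70.77 = 0.7062
L = ρ/(1−ρ) = 0.7062/(1 − 0.7062) = 0.7062/0.2938 = 2.4040

Final: 2.4040


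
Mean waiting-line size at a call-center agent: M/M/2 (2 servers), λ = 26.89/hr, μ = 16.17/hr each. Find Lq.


a = λ/μ = 1.6630; ρ = a/2 = 0.8315
P₀ = 0.092014
Lq = P₀·a^c·ρ / (c!·(1−ρ)²) = 0.092014·2.76542·0.8315/(2·0.02840)
= 3.72498

Final: 3.72498


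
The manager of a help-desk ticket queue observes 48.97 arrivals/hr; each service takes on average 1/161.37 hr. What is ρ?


ρ = λ/μ = 48.97/161.37 = 0.3035

Final: 0.3035


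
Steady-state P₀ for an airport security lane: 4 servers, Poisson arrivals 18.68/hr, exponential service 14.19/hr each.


a = λ/μ = 18.68/14.19 = 1.3164; ρ = a/c = 0.3291
Σ_{k=0}^{3} a^k/k! (terms k=0..3) = 1.00000 + 1.31642 + 0.86648 + 0.38022 = 3.56312
Tail: a^4/(4!(1−ρ)) = 3.00316/(24·0.6709) = 0.18651
P₀ = 1/(3.56312 + 0.18651) = 1/3.74963 = 0.266693

Final: 0.266693


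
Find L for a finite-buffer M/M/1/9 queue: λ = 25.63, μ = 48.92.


ρ = 25.63/48.92 = 0.5239
L = ρ[1 − (K+1)ρ^K + Kρ^(K+1)] / [(1−ρ)(1−ρ^(K+1))]
Numerator: 0.5239·(1 − 10·0.002974 + 9·0.001558) = 0.515682
Denominator: (0.4761)·(0.998442) = 0.475342
L = 0.515682/0.475342 = 1.0849

Final: 1.0849


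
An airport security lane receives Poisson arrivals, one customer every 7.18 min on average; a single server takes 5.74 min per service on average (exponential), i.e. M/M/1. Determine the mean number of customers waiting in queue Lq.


λ = 60/7.18 = 8.3565 /hr
μ = 60/5.74 = 10.4530 /hr
ρ = λ/μ = 8.3565/10.4530 = 0.7994
Lq = ρ²/(1−ρ) = 0.6391/0.2006 = 3.1867

Final: 3.1867


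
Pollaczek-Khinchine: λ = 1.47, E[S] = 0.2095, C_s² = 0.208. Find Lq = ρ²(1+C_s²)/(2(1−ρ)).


ρ = λ·E[S] = 1.47·0.2095 = 0.3080
Lq = ρ²(1+C_s²)/(2(1−ρ)) = 0.09484·(1+0.208)/(2·0.6920)
= 0.09484·1.2080/1.3841 = 0.08278

Final: 0.08278
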